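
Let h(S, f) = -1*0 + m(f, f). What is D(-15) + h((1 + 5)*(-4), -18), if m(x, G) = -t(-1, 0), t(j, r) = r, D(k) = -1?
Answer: -1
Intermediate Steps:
m(x, G) = 0 (m(x, G) = -1*0 = 0)
h(S, f) = 0 (h(S, f) = -1*0 + 0 = 0 + 0 = 0)
D(-15) + h((1 + 5)*(-4), -18) = -1 + 0 = -1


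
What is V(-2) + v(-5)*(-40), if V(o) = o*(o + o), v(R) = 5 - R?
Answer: -392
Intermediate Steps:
V(o) = 2*o² (V(o) = o*(2*o) = 2*o²)
V(-2) + v(-5)*(-40) = 2*(-2)² + (5 - 1*(-5))*(-40) = 2*4 + (5 + 5)*(-40) = 8 + 10*(-40) = 8 - 400 = -392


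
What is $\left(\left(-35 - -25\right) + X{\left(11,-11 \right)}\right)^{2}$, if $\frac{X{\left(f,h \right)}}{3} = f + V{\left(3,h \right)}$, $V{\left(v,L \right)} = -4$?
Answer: $121$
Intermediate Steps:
$X{\left(f,h \right)} = -12 + 3 f$ ($X{\left(f,h \right)} = 3 \left(f - 4\right) = 3 \left(-4 + f\right) = -12 + 3 f$)
$\left(\left(-35 - -25\right) + X{\left(11,-11 \right)}\right)^{2} = \left(\left(-35 - -25\right) + \left(-12 + 3 \cdot 11\right)\right)^{2} = \left(\left(-35 + 25\right) + \left(-12 + 33\right)\right)^{2} = \left(-10 + 21\right)^{2} = 11^{2} = 121$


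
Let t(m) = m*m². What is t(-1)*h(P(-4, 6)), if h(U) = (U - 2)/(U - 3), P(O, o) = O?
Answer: -6/7 ≈ -0.85714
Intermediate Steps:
t(m) = m³
h(U) = (-2 + U)/(-3 + U)
t(-1)*h(P(-4, 6)) = (-1)³*((-2 - 4)/(-3 - 4)) = -(-6)/(-7) = -(-1)*(-6)/7 = -1*6/7 = -6/7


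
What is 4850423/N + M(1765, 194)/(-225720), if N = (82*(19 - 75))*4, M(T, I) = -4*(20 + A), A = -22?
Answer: -3337919593/12640320 ≈ -264.07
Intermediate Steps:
M(T, I) = 8 (M(T, I) = -4*(20 - 22) = -4*(-2) = 8)
N = -18368 (N = (82*(-56))*4 = -4592*4 = -18368)
4850423/N + M(1765, 194)/(-225720) = 4850423/(-18368) + 8/(-225720) = 4850423*(-1/18368) + 8*(-1/225720) = -118303/448 - 1/28215 = -3337919593/12640320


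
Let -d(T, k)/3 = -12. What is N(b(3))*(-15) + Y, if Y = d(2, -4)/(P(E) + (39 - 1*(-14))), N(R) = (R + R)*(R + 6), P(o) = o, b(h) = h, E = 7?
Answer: -4047/5 ≈ -809.40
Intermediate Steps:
d(T, k) = 36 (d(T, k) = -3*(-12) = 36)
N(R) = 2*R*(6 + R) (N(R) = (2*R)*(6 + R) = 2*R*(6 + R))
Y = 3/5 (Y = 36/(7 + (39 - 1*(-14))) = 36/(7 + (39 + 14)) = 36/(7 + 53) = 36/60 = 36*(1/60) = 3/5 ≈ 0.60000)
N(b(3))*(-15) + Y = (2*3*(6 + 3))*(-15) + 3/5 = (2*3*9)*(-15) + 3/5 = 54*(-15) + 3/5 = -810 + 3/5 = -4047/5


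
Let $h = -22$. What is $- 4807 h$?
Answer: $105754$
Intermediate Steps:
$- 4807 h = \left(-4807\right) \left(-22\right) = 105754$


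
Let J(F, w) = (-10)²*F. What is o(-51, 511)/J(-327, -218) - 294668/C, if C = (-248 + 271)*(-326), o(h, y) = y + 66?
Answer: 4815658627/122592300 ≈ 39.282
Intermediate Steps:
o(h, y) = 66 + y
C = -7498 (C = 23*(-326) = -7498)
J(F, w) = 100*F
o(-51, 511)/J(-327, -218) - 294668/C = (66 + 511)/((100*(-327))) - 294668/(-7498) = 577/(-32700) - 294668*(-1/7498) = 577*(-1/32700) + 147334/3749 = -577/32700 + 147334/3749 = 4815658627/122592300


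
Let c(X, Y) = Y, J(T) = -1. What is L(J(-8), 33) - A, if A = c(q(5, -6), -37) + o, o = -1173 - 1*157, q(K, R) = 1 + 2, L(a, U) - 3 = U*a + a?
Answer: 1336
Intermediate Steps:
L(a, U) = 3 + a + U*a (L(a, U) = 3 + (U*a + a) = 3 + (a + U*a) = 3 + a + U*a)
q(K, R) = 3
o = -1330 (o = -1173 - 157 = -1330)
A = -1367 (A = -37 - 1330 = -1367)
L(J(-8), 33) - A = (3 - 1 + 33*(-1)) - 1*(-1367) = (3 - 1 - 33) + 1367 = -31 + 1367 = 1336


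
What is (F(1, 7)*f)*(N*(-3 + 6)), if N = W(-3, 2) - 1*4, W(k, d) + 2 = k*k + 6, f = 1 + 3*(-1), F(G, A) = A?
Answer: -378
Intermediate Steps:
f = -2 (f = 1 - 3 = -2)
W(k, d) = 4 + k**2 (W(k, d) = -2 + (k*k + 6) = -2 + (k**2 + 6) = -2 + (6 + k**2) = 4 + k**2)
N = 9 (N = (4 + (-3)**2) - 1*4 = (4 + 9) - 4 = 13 - 4 = 9)
(F(1, 7)*f)*(N*(-3 + 6)) = (7*(-2))*(9*(-3 + 6)) = -126*3 = -14*27 = -378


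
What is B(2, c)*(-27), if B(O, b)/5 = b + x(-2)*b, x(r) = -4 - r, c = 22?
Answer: 2970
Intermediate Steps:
B(O, b) = -5*b (B(O, b) = 5*(b + (-4 - 1*(-2))*b) = 5*(b + (-4 + 2)*b) = 5*(b - 2*b) = 5*(-b) = -5*b)
B(2, c)*(-27) = -5*22*(-27) = -110*(-27) = 2970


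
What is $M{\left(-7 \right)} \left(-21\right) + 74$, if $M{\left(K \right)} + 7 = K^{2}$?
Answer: $-808$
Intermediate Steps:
$M{\left(K \right)} = -7 + K^{2}$
$M{\left(-7 \right)} \left(-21\right) + 74 = \left(-7 + \left(-7\right)^{2}\right) \left(-21\right) + 74 = \left(-7 + 49\right) \left(-21\right) + 74 = 42 \left(-21\right) + 74 = -882 + 74 = -808$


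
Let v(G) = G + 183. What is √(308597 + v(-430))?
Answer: 5*√12334 ≈ 555.29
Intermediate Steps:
v(G) = 183 + G
√(308597 + v(-430)) = √(308597 + (183 - 430)) = √(308597 - 247) = √308350 = 5*√12334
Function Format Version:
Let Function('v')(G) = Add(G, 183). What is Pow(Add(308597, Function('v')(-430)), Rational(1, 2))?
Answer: Mul(5, Pow(12334, Rational(1, 2))) ≈ 555.29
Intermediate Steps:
Function('v')(G) = Add(183, G)
Pow(Add(308597, Function('v')(-430)), Rational(1, 2)) = Pow(Add(308597, Add(183, -430)), Rational(1, 2)) = Pow(Add(308597, -247), Rational(1, 2)) = Pow(308350, Rational(1, 2)) = Mul(5, Pow(12334, Rational(1, 2)))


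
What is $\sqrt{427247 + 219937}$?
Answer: $4 \sqrt{40449} \approx 804.48$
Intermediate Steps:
$\sqrt{427247 + 219937} = \sqrt{647184} = 4 \sqrt{40449}$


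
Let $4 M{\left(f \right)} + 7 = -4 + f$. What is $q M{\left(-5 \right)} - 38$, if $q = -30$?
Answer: $82$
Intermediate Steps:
$M{\left(f \right)} = - \frac{11}{4} + \frac{f}{4}$ ($M{\left(f \right)} = - \frac{7}{4} + \frac{-4 + f}{4} = - \frac{7}{4} + \left(-1 + \frac{f}{4}\right) = - \frac{11}{4} + \frac{f}{4}$)
$q M{\left(-5 \right)} - 38 = - 30 \left(- \frac{11}{4} + \frac{1}{4} \left(-5\right)\right) - 38 = - 30 \left(- \frac{11}{4} - \frac{5}{4}\right) - 38 = \left(-30\right) \left(-4\right) - 38 = 120 - 38 = 82$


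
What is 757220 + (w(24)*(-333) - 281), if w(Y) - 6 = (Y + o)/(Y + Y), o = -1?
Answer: 12076503/16 ≈ 7.5478e+5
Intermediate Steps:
w(Y) = 6 + (-1 + Y)/(2*Y) (w(Y) = 6 + (Y - 1)/(Y + Y) = 6 + (-1 + Y)/((2*Y)) = 6 + (-1 + Y)*(1/(2*Y)) = 6 + (-1 + Y)/(2*Y))
757220 + (w(24)*(-333) - 281) = 757220 + (((1/2)*(-1 + 13*24)/24)*(-333) - 281) = 757220 + (((1/2)*(1/24)*(-1 + 312))*(-333) - 281) = 757220 + (((1/2)*(1/24)*311)*(-333) - 281) = 757220 + ((311/48)*(-333) - 281) = 757220 + (-34521/16 - 281) = 757220 - 39017/16 = 12076503/16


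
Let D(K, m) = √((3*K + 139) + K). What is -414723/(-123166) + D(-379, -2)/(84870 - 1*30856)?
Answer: 414723/123166 + 9*I*√17/54014 ≈ 3.3672 + 0.00068701*I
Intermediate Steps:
D(K, m) = √(139 + 4*K) (D(K, m) = √((139 + 3*K) + K) = √(139 + 4*K))
-414723/(-123166) + D(-379, -2)/(84870 - 1*30856) = -414723/(-123166) + √(139 + 4*(-379))/(84870 - 1*30856) = -414723*(-1/123166) + √(139 - 1516)/(84870 - 30856) = 414723/123166 + √(-1377)/54014 = 414723/123166 + (9*I*√17)*(1/54014) = 414723/123166 + 9*I*√17/54014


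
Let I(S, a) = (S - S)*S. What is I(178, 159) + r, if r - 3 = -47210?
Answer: -47207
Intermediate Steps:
I(S, a) = 0 (I(S, a) = 0*S = 0)
r = -47207 (r = 3 - 47210 = -47207)
I(178, 159) + r = 0 - 47207 = -47207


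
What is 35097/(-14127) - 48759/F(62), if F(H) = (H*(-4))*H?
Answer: 49722307/72405584 ≈ 0.68672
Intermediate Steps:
F(H) = -4*H² (F(H) = (-4*H)*H = -4*H²)
35097/(-14127) - 48759/F(62) = 35097/(-14127) - 48759/((-4*62²)) = 35097*(-1/14127) - 48759/((-4*3844)) = -11699/4709 - 48759/(-15376) = -11699/4709 - 48759*(-1/15376) = -11699/4709 + 48759/15376 = 49722307/72405584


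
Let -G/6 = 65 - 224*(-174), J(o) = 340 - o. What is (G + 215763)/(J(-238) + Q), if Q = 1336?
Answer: -6161/638 ≈ -9.6567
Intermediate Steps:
G = -234246 (G = -6*(65 - 224*(-174)) = -6*(65 + 38976) = -6*39041 = -234246)
(G + 215763)/(J(-238) + Q) = (-234246 + 215763)/((340 - 1*(-238)) + 1336) = -18483/((340 + 238) + 1336) = -18483/(578 + 1336) = -18483/1914 = -18483*1/1914 = -6161/638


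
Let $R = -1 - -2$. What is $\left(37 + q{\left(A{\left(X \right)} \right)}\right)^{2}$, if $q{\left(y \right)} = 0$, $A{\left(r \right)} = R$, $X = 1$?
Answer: $1369$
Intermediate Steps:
$R = 1$ ($R = -1 + 2 = 1$)
$A{\left(r \right)} = 1$
$\left(37 + q{\left(A{\left(X \right)} \right)}\right)^{2} = \left(37 + 0\right)^{2} = 37^{2} = 1369$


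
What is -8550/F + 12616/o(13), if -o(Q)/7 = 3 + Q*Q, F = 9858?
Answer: -5610947/494543 ≈ -11.346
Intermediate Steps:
o(Q) = -21 - 7*Q**2 (o(Q) = -7*(3 + Q*Q) = -7*(3 + Q**2) = -21 - 7*Q**2)
-8550/F + 12616/o(13) = -8550/9858 + 12616/(-21 - 7*13**2) = -8550*1/9858 + 12616/(-21 - 7*169) = -1425/1643 + 12616/(-21 - 1183) = -1425/1643 + 12616/(-1204) = -1425/1643 + 12616*(-1/1204) = -1425/1643 - 3154/301 = -5610947/494543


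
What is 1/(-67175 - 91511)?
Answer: -1/158686 ≈ -6.3018e-6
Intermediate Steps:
1/(-67175 - 91511) = 1/(-158686) = -1/158686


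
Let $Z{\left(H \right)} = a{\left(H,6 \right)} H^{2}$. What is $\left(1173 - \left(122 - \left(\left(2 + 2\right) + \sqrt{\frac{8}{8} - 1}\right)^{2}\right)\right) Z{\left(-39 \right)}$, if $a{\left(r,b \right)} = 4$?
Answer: $6491628$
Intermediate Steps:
$Z{\left(H \right)} = 4 H^{2}$
$\left(1173 - \left(122 - \left(\left(2 + 2\right) + \sqrt{\frac{8}{8} - 1}\right)^{2}\right)\right) Z{\left(-39 \right)} = \left(1173 - \left(122 - \left(\left(2 + 2\right) + \sqrt{\frac{8}{8} - 1}\right)^{2}\right)\right) 4 \left(-39\right)^{2} = \left(1173 - \left(122 - \left(4 + \sqrt{8 \cdot \frac{1}{8} - 1}\right)^{2}\right)\right) 4 \cdot 1521 = \left(1173 - \left(122 - \left(4 + \sqrt{1 - 1}\right)^{2}\right)\right) 6084 = \left(1173 - \left(122 - \left(4 + \sqrt{0}\right)^{2}\right)\right) 6084 = \left(1173 - \left(122 - \left(4 + 0\right)^{2}\right)\right) 6084 = \left(1173 - \left(122 - 4^{2}\right)\right) 6084 = \left(1173 + \left(16 - 122\right)\right) 6084 = \left(1173 - 106\right) 6084 = 1067 \cdot 6084 = 6491628$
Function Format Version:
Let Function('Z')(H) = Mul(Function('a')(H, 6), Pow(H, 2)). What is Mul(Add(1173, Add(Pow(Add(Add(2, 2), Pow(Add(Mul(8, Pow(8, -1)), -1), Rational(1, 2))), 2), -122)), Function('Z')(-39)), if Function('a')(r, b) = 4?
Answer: 6491628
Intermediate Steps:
Function('Z')(H) = Mul(4, Pow(H, 2))
Mul(Add(1173, Add(Pow(Add(Add(2, 2), Pow(Add(Mul(8, Pow(8, -1)), -1), Rational(1, 2))), 2), -122)), Function('Z')(-39)) = Mul(Add(1173, Add(Pow(Add(Add(2, 2), Pow(Add(Mul(8, Pow(8, -1)), -1), Rational(1, 2))), 2), -122)), Mul(4, Pow(-39, 2))) = Mul(Add(1173, Add(Pow(Add(4, Pow(Add(Mul(8, Rational(1, 8)), -1), Rational(1, 2))), 2), -122)), Mul(4, 1521)) = Mul(Add(1173, Add(Pow(Add(4, Pow(Add(1, -1), Rational(1, 2))), 2), -122)), 6084) = Mul(Add(1173, Add(Pow(Add(4, Pow(0, Rational(1, 2))), 2), -122)), 6084) = Mul(Add(1173, Add(Pow(Add(4, 0), 2), -122)), 6084) = Mul(Add(1173, Add(Pow(4, 2), -122)), 6084) = Mul(Add(1173, Add(16, -122)), 6084) = Mul(Add(1173, -106), 6084) = Mul(1067, 6084) = 6491628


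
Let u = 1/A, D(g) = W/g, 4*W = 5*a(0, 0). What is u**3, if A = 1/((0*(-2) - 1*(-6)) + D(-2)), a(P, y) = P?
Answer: 216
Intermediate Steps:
W = 0 (W = (5*0)/4 = (1/4)*0 = 0)
D(g) = 0 (D(g) = 0/g = 0)
A = 1/6 (A = 1/((0*(-2) - 1*(-6)) + 0) = 1/((0 + 6) + 0) = 1/(6 + 0) = 1/6 ≈ 0.16667)
u = 6 (u = 1/(1/6) = 6)
u**3 = 6**3 = 216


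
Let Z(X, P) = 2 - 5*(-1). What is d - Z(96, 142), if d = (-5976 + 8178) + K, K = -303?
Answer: 1892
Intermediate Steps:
Z(X, P) = 7 (Z(X, P) = 2 + 5 = 7)
d = 1899 (d = (-5976 + 8178) - 303 = 2202 - 303 = 1899)
d - Z(96, 142) = 1899 - 1*7 = 1899 - 7 = 1892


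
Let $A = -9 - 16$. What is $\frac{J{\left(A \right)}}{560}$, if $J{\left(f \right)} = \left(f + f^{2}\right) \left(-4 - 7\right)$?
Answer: $- \frac{165}{14} \approx -11.786$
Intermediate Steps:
$A = -25$ ($A = -9 - 16 = -25$)
$J{\left(f \right)} = - 11 f - 11 f^{2}$ ($J{\left(f \right)} = \left(f + f^{2}\right) \left(-11\right) = - 11 f - 11 f^{2}$)
$\frac{J{\left(A \right)}}{560} = \frac{\left(-11\right) \left(-25\right) \left(1 - 25\right)}{560} = \left(-11\right) \left(-25\right) \left(-24\right) \frac{1}{560} = \left(-6600\right) \frac{1}{560} = - \frac{165}{14}$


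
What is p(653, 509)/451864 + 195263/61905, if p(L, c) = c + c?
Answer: 44147669761/13986320460 ≈ 3.1565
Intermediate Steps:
p(L, c) = 2*c
p(653, 509)/451864 + 195263/61905 = (2*509)/451864 + 195263/61905 = 1018*(1/451864) + 195263*(1/61905) = 509/225932 + 195263/61905 = 44147669761/13986320460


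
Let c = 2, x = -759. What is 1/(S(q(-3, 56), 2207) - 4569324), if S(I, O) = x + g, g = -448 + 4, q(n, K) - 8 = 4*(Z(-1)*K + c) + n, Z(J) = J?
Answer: -1/4570527 ≈ -2.1879e-7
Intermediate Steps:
q(n, K) = 16 + n - 4*K (q(n, K) = 8 + (4*(-K + 2) + n) = 8 + (4*(2 - K) + n) = 8 + ((8 - 4*K) + n) = 8 + (8 + n - 4*K) = 16 + n - 4*K)
g = -444
S(I, O) = -1203 (S(I, O) = -759 - 444 = -1203)
1/(S(q(-3, 56), 2207) - 4569324) = 1/(-1203 - 4569324) = 1/(-4570527) = -1/4570527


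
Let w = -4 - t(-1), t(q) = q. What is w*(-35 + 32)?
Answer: 9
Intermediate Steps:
w = -3 (w = -4 - 1*(-1) = -4 + 1 = -3)
w*(-35 + 32) = -3*(-35 + 32) = -3*(-3) = 9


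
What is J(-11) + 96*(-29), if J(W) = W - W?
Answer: -2784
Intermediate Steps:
J(W) = 0
J(-11) + 96*(-29) = 0 + 96*(-29) = 0 - 2784 = -2784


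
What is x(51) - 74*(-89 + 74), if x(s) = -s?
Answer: 1059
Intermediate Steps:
x(51) - 74*(-89 + 74) = -1*51 - 74*(-89 + 74) = -51 - 74*(-15) = -51 + 1110 = 1059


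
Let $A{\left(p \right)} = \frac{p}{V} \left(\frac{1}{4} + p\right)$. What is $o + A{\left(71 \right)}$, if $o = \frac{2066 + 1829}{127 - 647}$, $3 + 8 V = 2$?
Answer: $- \frac{4209659}{104} \approx -40478.0$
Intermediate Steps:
$V = - \frac{1}{8}$ ($V = - \frac{3}{8} + \frac{1}{8} \cdot 2 = - \frac{3}{8} + \frac{1}{4} = - \frac{1}{8} \approx -0.125$)
$A{\left(p \right)} = - 8 p \left(\frac{1}{4} + p\right)$ ($A{\left(p \right)} = \frac{p}{- \frac{1}{8}} \left(\frac{1}{4} + p\right) = p \left(-8\right) \left(\frac{1}{4} + p\right) = - 8 p \left(\frac{1}{4} + p\right)$)
$o = - \frac{779}{104}$ ($o = \frac{3895}{-520} = 3895 \left(- \frac{1}{520}\right) = - \frac{779}{104} \approx -7.4904$)
$o + A{\left(71 \right)} = - \frac{779}{104} - 142 \left(1 + 4 \cdot 71\right) = - \frac{779}{104} - 142 \left(1 + 284\right) = - \frac{779}{104} - 142 \cdot 285 = - \frac{779}{104} - 40470 = - \frac{4209659}{104}$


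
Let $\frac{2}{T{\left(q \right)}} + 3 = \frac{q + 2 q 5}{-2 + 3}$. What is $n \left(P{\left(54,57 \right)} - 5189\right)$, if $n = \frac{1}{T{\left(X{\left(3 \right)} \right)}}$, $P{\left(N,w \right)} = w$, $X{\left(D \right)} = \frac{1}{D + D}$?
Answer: $\frac{8981}{3} \approx 2993.7$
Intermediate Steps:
$X{\left(D \right)} = \frac{1}{2 D}$
$T{\left(q \right)} = \frac{2}{-3 + 11 q}$ ($T{\left(q \right)} = \frac{2}{-3 + \frac{q + 2 q 5}{-2 + 3}} = \frac{2}{-3 + \frac{q + 10 q}{1}} = \frac{2}{-3 + 11 q 1} = \frac{2}{-3 + 11 q}$)
$n = - \frac{7}{12}$ ($n = \frac{1}{2 \frac{1}{-3 + 11 \frac{1}{2 \cdot 3}}} = \frac{1}{2 \frac{1}{-3 + 11 \cdot \frac{1}{2} \cdot \frac{1}{3}}} = \frac{1}{2 \frac{1}{-3 + 11 \cdot \frac{1}{6}}} = \frac{1}{2 \frac{1}{-3 + \frac{11}{6}}} = \frac{1}{2 \frac{1}{- \frac{7}{6}}} = \frac{1}{2 \left(- \frac{6}{7}\right)} = \frac{1}{- \frac{12}{7}} = - \frac{7}{12} \approx -0.58333$)
$n \left(P{\left(54,57 \right)} - 5189\right) = - \frac{7 \left(57 - 5189\right)}{12} = \left(- \frac{7}{12}\right) \left(-5132\right) = \frac{8981}{3}$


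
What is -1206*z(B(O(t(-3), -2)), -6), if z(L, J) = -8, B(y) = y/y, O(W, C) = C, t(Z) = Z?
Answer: 9648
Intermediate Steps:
B(y) = 1
-1206*z(B(O(t(-3), -2)), -6) = -1206*(-8) = 9648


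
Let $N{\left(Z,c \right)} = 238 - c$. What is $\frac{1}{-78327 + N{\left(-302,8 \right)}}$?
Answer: $- \frac{1}{78097} \approx -1.2805 \cdot 10^{-5}$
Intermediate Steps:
$\frac{1}{-78327 + N{\left(-302,8 \right)}} = \frac{1}{-78327 + \left(238 - 8\right)} = \frac{1}{-78327 + 230} = \frac{1}{-78097} = - \frac{1}{78097}$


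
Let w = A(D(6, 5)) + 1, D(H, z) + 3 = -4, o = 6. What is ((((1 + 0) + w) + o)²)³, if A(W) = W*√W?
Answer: 51777657 - 16320080*I*√7 ≈ 5.1778e+7 - 4.3179e+7*I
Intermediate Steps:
D(H, z) = -7 (D(H, z) = -3 - 4 = -7)
A(W) = W^(3/2)
w = 1 - 7*I*√7 (w = (-7)^(3/2) + 1 = -7*I*√7 + 1 = 1 - 7*I*√7 ≈ 1.0 - 18.52*I)
((((1 + 0) + w) + o)²)³ = ((((1 + 0) + (1 - 7*I*√7)) + 6)²)³ = (((1 + (1 - 7*I*√7)) + 6)²)³ = (((2 - 7*I*√7) + 6)²)³ = ((8 - 7*I*√7)²)³ = (8 - 7*I*√7)⁶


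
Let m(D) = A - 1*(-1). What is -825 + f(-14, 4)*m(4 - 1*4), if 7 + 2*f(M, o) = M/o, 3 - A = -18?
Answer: -1881/2 ≈ -940.50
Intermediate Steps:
A = 21 (A = 3 - 1*(-18) = 3 + 18 = 21)
m(D) = 22 (m(D) = 21 - 1*(-1) = 21 + 1 = 22)
f(M, o) = -7/2 + M/(2*o) (f(M, o) = -7/2 + (M/o)/2 = -7/2 + M/(2*o))
-825 + f(-14, 4)*m(4 - 1*4) = -825 + ((½)*(-14 - 7*4)/4)*22 = -825 + ((½)*(¼)*(-14 - 28))*22 = -825 + ((½)*(¼)*(-42))*22 = -825 - 21/4*22 = -825 - 231/2 = -1881/2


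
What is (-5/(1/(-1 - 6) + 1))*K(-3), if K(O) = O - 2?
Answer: 175/6 ≈ 29.167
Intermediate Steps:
K(O) = -2 + O
(-5/(1/(-1 - 6) + 1))*K(-3) = (-5/(1/(-1 - 6) + 1))*(-2 - 3) = (-5/(1/(-7) + 1))*(-5) = (-5/(-1/7 + 1))*(-5) = (-5/(6/7))*(-5) = ((7/6)*(-5))*(-5) = -35/6*(-5) = 175/6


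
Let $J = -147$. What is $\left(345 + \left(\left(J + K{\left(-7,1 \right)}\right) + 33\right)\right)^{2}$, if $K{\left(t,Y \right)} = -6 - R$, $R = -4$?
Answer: $52441$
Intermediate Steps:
$K{\left(t,Y \right)} = -2$ ($K{\left(t,Y \right)} = -6 - -4 = -6 + 4 = -2$)
$\left(345 + \left(\left(J + K{\left(-7,1 \right)}\right) + 33\right)\right)^{2} = \left(345 + \left(\left(-147 - 2\right) + 33\right)\right)^{2} = \left(345 + \left(-149 + 33\right)\right)^{2} = \left(345 - 116\right)^{2} = 229^{2} = 52441$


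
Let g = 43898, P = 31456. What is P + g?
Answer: 75354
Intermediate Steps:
P + g = 31456 + 43898 = 75354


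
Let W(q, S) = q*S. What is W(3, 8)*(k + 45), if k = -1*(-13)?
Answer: 1392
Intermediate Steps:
W(q, S) = S*q
k = 13
W(3, 8)*(k + 45) = (8*3)*(13 + 45) = 24*58 = 1392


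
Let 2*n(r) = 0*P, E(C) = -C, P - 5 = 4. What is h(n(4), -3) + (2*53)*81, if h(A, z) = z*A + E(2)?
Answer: 8584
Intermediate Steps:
P = 9 (P = 5 + 4 = 9)
n(r) = 0 (n(r) = (0*9)/2 = (½)*0 = 0)
h(A, z) = -2 + A*z (h(A, z) = z*A - 1*2 = A*z - 2 = -2 + A*z)
h(n(4), -3) + (2*53)*81 = (-2 + 0*(-3)) + (2*53)*81 = (-2 + 0) + 106*81 = -2 + 8586 = 8584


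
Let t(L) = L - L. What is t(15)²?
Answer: 0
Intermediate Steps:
t(L) = 0
t(15)² = 0² = 0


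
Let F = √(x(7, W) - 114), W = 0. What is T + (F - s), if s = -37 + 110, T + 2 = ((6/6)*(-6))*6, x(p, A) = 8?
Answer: -111 + I*√106 ≈ -111.0 + 10.296*I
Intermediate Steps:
T = -38 (T = -2 + ((6/6)*(-6))*6 = -2 + ((6*(⅙))*(-6))*6 = -2 + (1*(-6))*6 = -2 - 6*6 = -2 - 36 = -38)
s = 73
F = I*√106 (F = √(8 - 114) = √(-106) = I*√106 ≈ 10.296*I)
T + (F - s) = -38 + (I*√106 - 1*73) = -38 + (I*√106 - 73) = -38 + (-73 + I*√106) = -111 + I*√106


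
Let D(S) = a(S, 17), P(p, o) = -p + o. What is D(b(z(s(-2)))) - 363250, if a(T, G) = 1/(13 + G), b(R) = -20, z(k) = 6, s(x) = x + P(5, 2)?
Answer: -10897499/30 ≈ -3.6325e+5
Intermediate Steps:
P(p, o) = o - p
s(x) = -3 + x (s(x) = x + (2 - 1*5) = x + (2 - 5) = x - 3 = -3 + x)
D(S) = 1/30 (D(S) = 1/(13 + 17) = 1/30)
D(b(z(s(-2)))) - 363250 = 1/30 - 363250 = -10897499/30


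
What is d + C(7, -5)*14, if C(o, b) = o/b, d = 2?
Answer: -88/5 ≈ -17.600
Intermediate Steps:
d + C(7, -5)*14 = 2 + (7/(-5))*14 = 2 + (7*(-⅕))*14 = 2 - 7/5*14 = 2 - 98/5 = -88/5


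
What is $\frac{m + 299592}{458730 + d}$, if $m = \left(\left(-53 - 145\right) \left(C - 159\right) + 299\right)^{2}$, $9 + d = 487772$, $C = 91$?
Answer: $\frac{189719761}{946493} \approx 200.45$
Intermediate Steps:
$d = 487763$ ($d = -9 + 487772 = 487763$)
$m = 189420169$ ($m = \left(\left(-53 - 145\right) \left(91 - 159\right) + 299\right)^{2} = \left(\left(-198\right) \left(-68\right) + 299\right)^{2} = \left(13464 + 299\right)^{2} = 13763^{2} = 189420169$)
$\frac{m + 299592}{458730 + d} = \frac{189420169 + 299592}{458730 + 487763} = \frac{189719761}{946493}$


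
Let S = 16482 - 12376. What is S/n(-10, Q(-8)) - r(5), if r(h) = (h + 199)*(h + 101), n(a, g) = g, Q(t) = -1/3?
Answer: -33942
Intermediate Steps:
Q(t) = -1/3 (Q(t) = -1*1/3 = -1/3)
r(h) = (101 + h)*(199 + h) (r(h) = (199 + h)*(101 + h) = (101 + h)*(199 + h))
S = 4106
S/n(-10, Q(-8)) - r(5) = 4106/(-1/3) - (20099 + 5**2 + 300*5) = 4106*(-3) - (20099 + 25 + 1500) = -12318 - 1*21624 = -12318 - 21624 = -33942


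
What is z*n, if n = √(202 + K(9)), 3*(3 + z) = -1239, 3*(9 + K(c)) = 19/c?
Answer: -416*√15690/9 ≈ -5789.8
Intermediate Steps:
K(c) = -9 + 19/(3*c) (K(c) = -9 + (19/c)/3 = -9 + 19/(3*c))
z = -416 (z = -3 + (⅓)*(-1239) = -3 - 413 = -416)
n = √15690/9 (n = √(202 + (-9 + (19/3)/9)) = √(202 + (-9 + (19/3)*(⅑))) = √(202 + (-9 + 19/27)) = √(202 - 224/27) = √(5230/27) = √15690/9 ≈ 13.918)
z*n = -416*√15690/9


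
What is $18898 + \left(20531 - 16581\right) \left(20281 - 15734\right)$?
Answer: $17979548$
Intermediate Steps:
$18898 + \left(20531 - 16581\right) \left(20281 - 15734\right) = 18898 + 3950 \cdot 4547 = 18898 + 17960650 = 17979548$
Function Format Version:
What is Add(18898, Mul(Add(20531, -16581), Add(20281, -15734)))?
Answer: 17979548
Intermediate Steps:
Add(18898, Mul(Add(20531, -16581), Add(20281, -15734))) = Add(18898, Mul(3950, 4547)) = Add(18898, 17960650) = 17979548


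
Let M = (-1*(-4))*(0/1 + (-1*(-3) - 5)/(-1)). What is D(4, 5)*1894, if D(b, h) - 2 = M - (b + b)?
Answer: 3788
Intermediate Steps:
M = 8 (M = 4*(0*1 + (3 - 5)*(-1)) = 4*(0 - 2*(-1)) = 4*(0 + 2) = 4*2 = 8)
D(b, h) = 10 - 2*b (D(b, h) = 2 + (8 - (b + b)) = 2 + (8 - 2*b) = 10 - 2*b)
D(4, 5)*1894 = (10 - 2*4)*1894 = (10 - 8)*1894 = 2*1894 = 3788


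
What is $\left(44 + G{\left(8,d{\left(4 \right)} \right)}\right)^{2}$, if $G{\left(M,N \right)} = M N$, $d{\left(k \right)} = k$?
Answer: $5776$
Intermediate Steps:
$\left(44 + G{\left(8,d{\left(4 \right)} \right)}\right)^{2} = \left(44 + 8 \cdot 4\right)^{2} = \left(44 + 32\right)^{2} = 76^{2} = 5776$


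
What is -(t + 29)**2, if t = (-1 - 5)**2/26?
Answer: -156025/169 ≈ -923.22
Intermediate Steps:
t = 18/13 (t = (-6)**2*(1/26) = 36*(1/26) = 18/13 ≈ 1.3846)
-(t + 29)**2 = -(18/13 + 29)**2 = -(395/13)**2 = -1*156025/169 = -156025/169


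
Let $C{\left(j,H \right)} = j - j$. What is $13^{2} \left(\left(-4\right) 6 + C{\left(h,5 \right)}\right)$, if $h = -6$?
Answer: $-4056$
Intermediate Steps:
$C{\left(j,H \right)} = 0$
$13^{2} \left(\left(-4\right) 6 + C{\left(h,5 \right)}\right) = 13^{2} \left(\left(-4\right) 6 + 0\right) = 169 \left(-24 + 0\right) = 169 \left(-24\right) = -4056$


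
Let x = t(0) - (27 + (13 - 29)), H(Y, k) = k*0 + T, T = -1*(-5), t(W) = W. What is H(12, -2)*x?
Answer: -55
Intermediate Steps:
T = 5
H(Y, k) = 5 (H(Y, k) = k*0 + 5 = 0 + 5 = 5)
x = -11 (x = 0 - (27 + (13 - 29)) = 0 - (27 - 16) = 0 - 1*11 = 0 - 11 = -11)
H(12, -2)*x = 5*(-11) = -55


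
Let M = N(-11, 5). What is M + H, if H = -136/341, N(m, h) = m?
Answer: -3887/341 ≈ -11.399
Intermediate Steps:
H = -136/341 (H = -136*1/341 = -136/341 ≈ -0.39883)
M = -11
M + H = -11 - 136/341 = -3887/341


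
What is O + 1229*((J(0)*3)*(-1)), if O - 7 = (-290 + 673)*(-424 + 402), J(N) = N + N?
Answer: -8419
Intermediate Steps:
J(N) = 2*N
O = -8419 (O = 7 + (-290 + 673)*(-424 + 402) = 7 + 383*(-22) = 7 - 8426 = -8419)
O + 1229*((J(0)*3)*(-1)) = -8419 + 1229*(((2*0)*3)*(-1)) = -8419 + 1229*((0*3)*(-1)) = -8419 + 1229*(0*(-1)) = -8419 + 1229*0 = -8419 + 0 = -8419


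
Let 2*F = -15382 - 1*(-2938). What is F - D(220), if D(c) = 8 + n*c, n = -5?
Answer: -5130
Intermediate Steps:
D(c) = 8 - 5*c
F = -6222 (F = (-15382 - 1*(-2938))/2 = (-15382 + 2938)/2 = (½)*(-12444) = -6222)
F - D(220) = -6222 - (8 - 5*220) = -6222 - (8 - 1100) = -6222 - 1*(-1092) = -6222 + 1092 = -5130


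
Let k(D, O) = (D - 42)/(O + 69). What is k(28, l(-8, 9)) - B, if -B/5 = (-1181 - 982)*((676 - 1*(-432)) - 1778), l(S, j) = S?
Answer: 442009036/61 ≈ 7.2460e+6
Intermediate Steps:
k(D, O) = (-42 + D)/(69 + O)
B = -7246050 (B = -5*(-1181 - 982)*((676 - 1*(-432)) - 1778) = -(-10815)*((676 + 432) - 1778) = -(-10815)*(1108 - 1778) = -(-10815)*(-670) = -5*1449210 = -7246050)
k(28, l(-8, 9)) - B = (-42 + 28)/(69 - 8) - 1*(-7246050) = -14/61 + 7246050 = 442009036/61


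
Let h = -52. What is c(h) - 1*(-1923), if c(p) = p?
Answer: 1871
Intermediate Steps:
c(h) - 1*(-1923) = -52 - 1*(-1923) = -52 + 1923 = 1871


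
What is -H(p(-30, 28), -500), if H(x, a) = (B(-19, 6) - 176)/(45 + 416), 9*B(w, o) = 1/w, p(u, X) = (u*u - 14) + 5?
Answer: 30097/78831 ≈ 0.38179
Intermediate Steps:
p(u, X) = -9 + u**2 (p(u, X) = (u**2 - 14) + 5 = (-14 + u**2) + 5 = -9 + u**2)
B(w, o) = 1/(9*w)
H(x, a) = -30097/78831 (H(x, a) = ((1/9)/(-19) - 176)/(45 + 416) = ((1/9)*(-1/19) - 176)/461 = (-1/171 - 176)*(1/461) = -30097/171*1/461 = -30097/78831)
-H(p(-30, 28), -500) = -1*(-30097/78831) = 30097/78831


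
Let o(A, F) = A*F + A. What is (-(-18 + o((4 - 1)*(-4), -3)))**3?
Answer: -216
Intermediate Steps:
o(A, F) = A + A*F
(-(-18 + o((4 - 1)*(-4), -3)))**3 = (-(-18 + ((4 - 1)*(-4))*(1 - 3)))**3 = (-(-18 + (3*(-4))*(-2)))**3 = (-(-18 - 12*(-2)))**3 = (-(-18 + 24))**3 = (-1*6)**3 = (-6)**3 = -216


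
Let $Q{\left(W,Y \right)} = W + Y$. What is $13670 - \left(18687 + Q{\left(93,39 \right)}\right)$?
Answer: $-5149$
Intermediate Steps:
$13670 - \left(18687 + Q{\left(93,39 \right)}\right) = 13670 - 18819 = -5149$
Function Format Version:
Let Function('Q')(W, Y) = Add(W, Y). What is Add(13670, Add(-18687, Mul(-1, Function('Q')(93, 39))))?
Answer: -5149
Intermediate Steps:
Add(13670, Add(-18687, Mul(-1, Function('Q')(93, 39)))) = Add(13670, Add(-18687, Mul(-1, Add(93, 39)))) = Add(13670, Add(-18687, Mul(-1, 132))) = Add(13670, Add(-18687, -132)) = Add(13670, -18819) = -5149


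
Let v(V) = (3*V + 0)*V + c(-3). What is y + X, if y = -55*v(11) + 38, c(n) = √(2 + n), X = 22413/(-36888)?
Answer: -245029863/12296 - 55*I ≈ -19928.0 - 55.0*I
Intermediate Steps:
X = -7471/12296 (X = 22413*(-1/36888) = -7471/12296 ≈ -0.60760)
v(V) = I + 3*V² (v(V) = (3*V + 0)*V + √(2 - 3) = (3*V)*V + √(-1) = 3*V² + I = I + 3*V²)
y = -19927 - 55*I (y = -55*(I + 3*11²) + 38 = -55*(I + 3*121) + 38 = -55*(I + 363) + 38 = -55*(363 + I) + 38 = (-19965 - 55*I) + 38 = -19927 - 55*I ≈ -19927.0 - 55.0*I)
y + X = (-19927 - 55*I) - 7471/12296 = -245029863/12296 - 55*I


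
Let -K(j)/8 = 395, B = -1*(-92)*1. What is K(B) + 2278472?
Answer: 2275312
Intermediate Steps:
B = 92 (B = 92*1 = 92)
K(j) = -3160 (K(j) = -8*395 = -3160)
K(B) + 2278472 = -3160 + 2278472 = 2275312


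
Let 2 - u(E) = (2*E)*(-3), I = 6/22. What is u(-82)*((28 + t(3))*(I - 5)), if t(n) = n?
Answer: 789880/11 ≈ 71807.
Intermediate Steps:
I = 3/11 (I = 6*(1/22) = 3/11 ≈ 0.27273)
u(E) = 2 + 6*E (u(E) = 2 - 2*E*(-3) = 2 - (-6)*E = 2 + 6*E)
u(-82)*((28 + t(3))*(I - 5)) = (2 + 6*(-82))*((28 + 3)*(3/11 - 5)) = (2 - 492)*(31*(-52/11)) = -490*(-1612/11) = 789880/11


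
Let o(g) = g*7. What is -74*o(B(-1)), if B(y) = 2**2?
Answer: -2072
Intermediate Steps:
B(y) = 4
o(g) = 7*g
-74*o(B(-1)) = -518*4 = -74*28 = -2072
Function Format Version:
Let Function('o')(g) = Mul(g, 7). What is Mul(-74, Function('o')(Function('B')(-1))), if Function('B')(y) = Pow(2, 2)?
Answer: -2072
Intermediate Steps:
Function('B')(y) = 4
Function('o')(g) = Mul(7, g)
Mul(-74, Function('o')(Function('B')(-1))) = Mul(-74, Mul(7, 4)) = Mul(-74, 28) = -2072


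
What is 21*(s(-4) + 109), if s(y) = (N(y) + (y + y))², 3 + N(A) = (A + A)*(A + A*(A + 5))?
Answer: 61278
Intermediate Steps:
N(A) = -3 + 2*A*(A + A*(5 + A)) (N(A) = -3 + (A + A)*(A + A*(A + 5)) = -3 + (2*A)*(A + A*(5 + A)) = -3 + 2*A*(A + A*(5 + A)))
s(y) = (-3 + 2*y + 2*y³ + 12*y²)² (s(y) = ((-3 + 2*y³ + 12*y²) + (y + y))² = ((-3 + 2*y³ + 12*y²) + 2*y)² = (-3 + 2*y + 2*y³ + 12*y²)²)
21*(s(-4) + 109) = 21*((-3 + 2*(-4) + 2*(-4)³ + 12*(-4)²)² + 109) = 21*((-3 - 8 + 2*(-64) + 12*16)² + 109) = 21*((-3 - 8 - 128 + 192)² + 109) = 21*(53² + 109) = 21*(2809 + 109) = 21*2918 = 61278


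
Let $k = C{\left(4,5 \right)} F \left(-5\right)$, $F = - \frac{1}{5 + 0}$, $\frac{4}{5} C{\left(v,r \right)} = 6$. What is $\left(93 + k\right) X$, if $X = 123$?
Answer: $\frac{24723}{2} \approx 12362.0$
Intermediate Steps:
$C{\left(v,r \right)} = \frac{15}{2}$ ($C{\left(v,r \right)} = \frac{5}{4} \cdot 6 = \frac{15}{2}$)
$F = - \frac{1}{5} \approx -0.2$
$k = \frac{15}{2}$ ($k = \frac{15}{2} \left(- \frac{1}{5}\right) \left(-5\right) = \left(- \frac{3}{2}\right) \left(-5\right) = \frac{15}{2} \approx 7.5$)
$\left(93 + k\right) X = \left(93 + \frac{15}{2}\right) 123 = \frac{201}{2} \cdot 123 = \frac{24723}{2}$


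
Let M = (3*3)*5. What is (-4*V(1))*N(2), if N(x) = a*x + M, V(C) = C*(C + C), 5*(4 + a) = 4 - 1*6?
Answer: -1448/5 ≈ -289.60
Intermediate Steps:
a = -22/5 (a = -4 + (4 - 1*6)/5 = -4 + (4 - 6)/5 = -4 + (⅕)*(-2) = -4 - ⅖ = -22/5 ≈ -4.4000)
M = 45 (M = 9*5 = 45)
V(C) = 2*C² (V(C) = C*(2*C) = 2*C²)
N(x) = 45 - 22*x/5 (N(x) = -22*x/5 + 45 = 45 - 22*x/5)
(-4*V(1))*N(2) = (-8*1²)*(45 - 22/5*2) = (-8)*(45 - 44/5) = -4*2*(181/5) = -8*181/5 = -1448/5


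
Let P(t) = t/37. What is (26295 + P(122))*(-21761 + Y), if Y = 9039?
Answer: -12378976714/37 ≈ -3.3457e+8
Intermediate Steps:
P(t) = t/37 (P(t) = t*(1/37) = t/37)
(26295 + P(122))*(-21761 + Y) = (26295 + (1/37)*122)*(-21761 + 9039) = (26295 + 122/37)*(-12722) = (973037/37)*(-12722) = -12378976714/37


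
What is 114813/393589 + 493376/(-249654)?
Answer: -82761920881/49130534103 ≈ -1.6845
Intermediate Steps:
114813/393589 + 493376/(-249654) = 114813*(1/393589) + 493376*(-1/249654) = 114813/393589 - 246688/124827 = -82761920881/49130534103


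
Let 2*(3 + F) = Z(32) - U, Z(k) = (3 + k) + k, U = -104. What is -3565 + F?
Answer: -6965/2 ≈ -3482.5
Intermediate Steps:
Z(k) = 3 + 2*k
F = 165/2 (F = -3 + ((3 + 2*32) - 1*(-104))/2 = -3 + ((3 + 64) + 104)/2 = -3 + (67 + 104)/2 = -3 + (1/2)*171 = -3 + 171/2 = 165/2 ≈ 82.500)
-3565 + F = -3565 + 165/2 = -6965/2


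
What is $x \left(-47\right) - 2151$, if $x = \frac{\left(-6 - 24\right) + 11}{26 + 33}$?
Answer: $- \frac{126016}{59} \approx -2135.9$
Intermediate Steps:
$x = - \frac{19}{59}$ ($x = \frac{-30 + 11}{59} = \left(-19\right) \frac{1}{59} = - \frac{19}{59} \approx -0.32203$)
$x \left(-47\right) - 2151 = \left(- \frac{19}{59}\right) \left(-47\right) - 2151 = \frac{893}{59} - 2151 = - \frac{126016}{59}$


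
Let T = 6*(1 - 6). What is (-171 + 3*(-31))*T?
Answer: 7920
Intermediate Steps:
T = -30 (T = 6*(-5) = -30)
(-171 + 3*(-31))*T = (-171 + 3*(-31))*(-30) = (-171 - 93)*(-30) = -264*(-30) = 7920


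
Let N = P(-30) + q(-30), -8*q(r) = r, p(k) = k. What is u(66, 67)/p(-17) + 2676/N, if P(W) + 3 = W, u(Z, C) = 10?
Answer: -61046/663 ≈ -92.075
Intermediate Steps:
q(r) = -r/8
P(W) = -3 + W
N = -117/4 (N = (-3 - 30) - ⅛*(-30) = -33 + 15/4 = -117/4 ≈ -29.250)
u(66, 67)/p(-17) + 2676/N = 10/(-17) + 2676/(-117/4) = 10*(-1/17) + 2676*(-4/117) = -10/17 - 3568/39 = -61046/663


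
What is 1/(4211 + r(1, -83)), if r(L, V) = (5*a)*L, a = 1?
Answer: 1/4216 ≈ 0.00023719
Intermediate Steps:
r(L, V) = 5*L (r(L, V) = (5*1)*L = 5*L)
1/(4211 + r(1, -83)) = 1/(4211 + 5*1) = 1/(4211 + 5) = 1/4216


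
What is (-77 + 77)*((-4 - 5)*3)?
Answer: 0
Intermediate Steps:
(-77 + 77)*((-4 - 5)*3) = 0*(-9*3) = 0*(-27) = 0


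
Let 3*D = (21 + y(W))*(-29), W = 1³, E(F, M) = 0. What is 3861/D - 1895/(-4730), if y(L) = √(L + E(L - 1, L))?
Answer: -243539/13717 ≈ -17.755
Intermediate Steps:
W = 1
y(L) = √L (y(L) = √(L + 0) = √L)
D = -638/3 (D = ((21 + √1)*(-29))/3 = ((21 + 1)*(-29))/3 = (22*(-29))/3 = (⅓)*(-638) = -638/3 ≈ -212.67)
3861/D - 1895/(-4730) = 3861/(-638/3) - 1895/(-4730) = 3861*(-3/638) - 1895*(-1/4730) = -1053/58 + 379/946 = -243539/13717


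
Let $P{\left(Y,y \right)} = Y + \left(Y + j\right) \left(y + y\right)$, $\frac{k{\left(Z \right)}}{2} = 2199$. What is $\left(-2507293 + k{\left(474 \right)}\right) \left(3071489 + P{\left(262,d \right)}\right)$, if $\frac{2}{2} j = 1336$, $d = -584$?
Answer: $-3016706805865$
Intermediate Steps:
$j = 1336$
$k{\left(Z \right)} = 4398$ ($k{\left(Z \right)} = 2 \cdot 2199 = 4398$)
$P{\left(Y,y \right)} = Y + 2 y \left(1336 + Y\right)$ ($P{\left(Y,y \right)} = Y + \left(Y + 1336\right) \left(y + y\right) = Y + \left(1336 + Y\right) 2 y = Y + 2 y \left(1336 + Y\right)$)
$\left(-2507293 + k{\left(474 \right)}\right) \left(3071489 + P{\left(262,d \right)}\right) = \left(-2507293 + 4398\right) \left(3071489 + \left(262 + 2672 \left(-584\right) + 2 \cdot 262 \left(-584\right)\right)\right) = - 2502895 \left(3071489 - 1866202\right) = \left(-2502895\right) 1205287 = -3016706805865$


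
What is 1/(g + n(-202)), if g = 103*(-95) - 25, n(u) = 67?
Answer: -1/9743 ≈ -0.00010264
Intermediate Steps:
g = -9810 (g = -9785 - 25 = -9810)
1/(g + n(-202)) = 1/(-9810 + 67) = 1/(-9743) = -1/9743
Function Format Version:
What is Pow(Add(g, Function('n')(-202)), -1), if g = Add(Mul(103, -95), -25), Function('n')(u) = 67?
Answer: Rational(-1, 9743) ≈ -0.00010264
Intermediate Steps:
g = -9810 (g = Add(-9785, -25) = -9810)
Pow(Add(g, Function('n')(-202)), -1) = Pow(Add(-9810, 67), -1) = Pow(-9743, -1) = Rational(-1, 9743)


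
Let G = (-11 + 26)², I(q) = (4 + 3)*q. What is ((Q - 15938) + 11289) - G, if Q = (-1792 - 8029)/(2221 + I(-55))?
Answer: -8958485/1836 ≈ -4879.4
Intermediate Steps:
I(q) = 7*q
Q = -9821/1836 (Q = (-1792 - 8029)/(2221 + 7*(-55)) = -9821/(2221 - 385) = -9821/1836 ≈ -5.3491)
G = 225 (G = 15² = 225)
((Q - 15938) + 11289) - G = ((-9821/1836 - 15938) + 11289) - 1*225 = (-29271989/1836 + 11289) - 225 = -8545385/1836 - 225 = -8958485/1836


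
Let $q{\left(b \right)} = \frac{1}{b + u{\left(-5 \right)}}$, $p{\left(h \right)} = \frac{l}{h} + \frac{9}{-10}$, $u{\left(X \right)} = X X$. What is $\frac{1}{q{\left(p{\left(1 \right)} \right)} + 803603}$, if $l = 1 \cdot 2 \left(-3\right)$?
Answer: $\frac{181}{145452153} \approx 1.2444 \cdot 10^{-6}$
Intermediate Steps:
$u{\left(X \right)} = X^{2}$
$l = -6$ ($l = 2 \left(-3\right) = -6$)
$p{\left(h \right)} = - \frac{9}{10} - \frac{6}{h}$ ($p{\left(h \right)} = - \frac{6}{h} + \frac{9}{-10} = - \frac{6}{h} + 9 \left(- \frac{1}{10}\right) = - \frac{6}{h} - \frac{9}{10} = - \frac{9}{10} - \frac{6}{h}$)
$q{\left(b \right)} = \frac{1}{25 + b}$ ($q{\left(b \right)} = \frac{1}{b + \left(-5\right)^{2}} = \frac{1}{b + 25} = \frac{1}{25 + b}$)
$\frac{1}{q{\left(p{\left(1 \right)} \right)} + 803603} = \frac{1}{\frac{1}{25 - \left(\frac{9}{10} + \frac{6}{1}\right)} + 803603} = \frac{1}{\frac{1}{25 - \frac{69}{10}} + 803603} = \frac{1}{\frac{1}{\frac{181}{10}} + 803603} = \frac{1}{\frac{10}{181} + 803603} = \frac{1}{\frac{145452153}{181}} = \frac{181}{145452153}$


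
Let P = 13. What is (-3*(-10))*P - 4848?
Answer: -4458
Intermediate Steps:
(-3*(-10))*P - 4848 = -3*(-10)*13 - 4848 = 30*13 - 4848 = 390 - 4848 = -4458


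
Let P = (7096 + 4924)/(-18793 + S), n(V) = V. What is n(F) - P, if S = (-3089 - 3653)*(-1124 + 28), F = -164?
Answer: -1208764016/7370439 ≈ -164.00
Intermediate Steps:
S = 7389232 (S = -6742*(-1096) = 7389232)
P = 12020/7370439 (P = (7096 + 4924)/(-18793 + 7389232) = 12020/7370439 ≈ 0.0016308)
n(F) - P = -164 - 1*12020/7370439 = -164 - 12020/7370439 = -1208764016/7370439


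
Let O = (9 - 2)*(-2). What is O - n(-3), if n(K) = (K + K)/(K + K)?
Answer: -15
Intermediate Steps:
n(K) = 1 (n(K) = (2*K)/((2*K)) = (2*K)*(1/(2*K)) = 1)
O = -14 (O = 7*(-2) = -14)
O - n(-3) = -14 - 1*1 = -14 - 1 = -15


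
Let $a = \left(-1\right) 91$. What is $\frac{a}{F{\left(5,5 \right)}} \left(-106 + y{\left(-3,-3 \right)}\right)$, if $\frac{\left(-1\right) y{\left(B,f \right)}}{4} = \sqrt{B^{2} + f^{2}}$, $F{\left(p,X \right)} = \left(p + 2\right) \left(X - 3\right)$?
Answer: $689 + 78 \sqrt{2} \approx 799.31$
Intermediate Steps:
$F{\left(p,X \right)} = \left(-3 + X\right) \left(2 + p\right)$ ($F{\left(p,X \right)} = \left(2 + p\right) \left(-3 + X\right) = \left(-3 + X\right) \left(2 + p\right)$)
$a = -91$
$y{\left(B,f \right)} = - 4 \sqrt{B^{2} + f^{2}}$
$\frac{a}{F{\left(5,5 \right)}} \left(-106 + y{\left(-3,-3 \right)}\right) = - \frac{91}{-6 - 15 + 2 \cdot 5 + 5 \cdot 5} \left(-106 - 4 \sqrt{\left(-3\right)^{2} + \left(-3\right)^{2}}\right) = - \frac{91}{-6 - 15 + 10 + 25} \left(-106 - 4 \sqrt{9 + 9}\right) = - \frac{91}{14} \left(-106 - 4 \sqrt{18}\right) = \left(-91\right) \frac{1}{14} \left(-106 - 4 \cdot 3 \sqrt{2}\right) = - \frac{13 \left(-106 - 12 \sqrt{2}\right)}{2} = 689 + 78 \sqrt{2}$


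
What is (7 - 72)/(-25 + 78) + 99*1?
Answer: 5182/53 ≈ 97.774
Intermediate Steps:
(7 - 72)/(-25 + 78) + 99*1 = -65/53 + 99 = 5182/53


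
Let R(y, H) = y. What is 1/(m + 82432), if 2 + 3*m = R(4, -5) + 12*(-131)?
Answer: 3/245726 ≈ 1.2209e-5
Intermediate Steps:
m = -1570/3 (m = -2/3 + (4 + 12*(-131))/3 = -2/3 + (4 - 1572)/3 = -2/3 + (1/3)*(-1568) = -2/3 - 1568/3 = -1570/3 ≈ -523.33)
1/(m + 82432) = 1/(-1570/3 + 82432) = 1/(245726/3) = 3/245726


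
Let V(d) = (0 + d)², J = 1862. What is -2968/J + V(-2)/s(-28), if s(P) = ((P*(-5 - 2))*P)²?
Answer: -228037357/143061184 ≈ -1.5940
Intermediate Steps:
V(d) = d²
s(P) = 49*P⁴ (s(P) = ((P*(-7))*P)² = ((-7*P)*P)² = (-7*P²)² = 49*P⁴)
-2968/J + V(-2)/s(-28) = -2968/1862 + (-2)²/((49*(-28)⁴)) = -2968*1/1862 + 4/((49*614656)) = -212/133 + 4/30118144 = -212/133 + 4*(1/30118144) = -212/133 + 1/7529536 = -228037357/143061184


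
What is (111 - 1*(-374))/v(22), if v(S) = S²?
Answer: 485/484 ≈ 1.0021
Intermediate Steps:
(111 - 1*(-374))/v(22) = (111 - 1*(-374))/(22²) = (111 + 374)/484 = 485*(1/484) = 485/484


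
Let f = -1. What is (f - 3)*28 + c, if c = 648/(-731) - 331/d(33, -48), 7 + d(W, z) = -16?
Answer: -1655999/16813 ≈ -98.495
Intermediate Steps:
d(W, z) = -23 (d(W, z) = -7 - 16 = -23)
c = 227057/16813 (c = 648/(-731) - 331/(-23) = 648*(-1/731) - 331*(-1/23) = -648/731 + 331/23 = 227057/16813 ≈ 13.505)
(f - 3)*28 + c = (-1 - 3)*28 + 227057/16813 = -4*28 + 227057/16813 = -112 + 227057/16813 = -1655999/16813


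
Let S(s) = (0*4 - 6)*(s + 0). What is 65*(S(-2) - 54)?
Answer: -2730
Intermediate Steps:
S(s) = -6*s (S(s) = (0 - 6)*s = -6*s)
65*(S(-2) - 54) = 65*(-6*(-2) - 54) = 65*(12 - 54) = 65*(-42) = -2730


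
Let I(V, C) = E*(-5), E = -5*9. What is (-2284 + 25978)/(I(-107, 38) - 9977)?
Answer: -11847/4876 ≈ -2.4297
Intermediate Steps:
E = -45
I(V, C) = 225 (I(V, C) = -45*(-5) = 225)
(-2284 + 25978)/(I(-107, 38) - 9977) = (-2284 + 25978)/(225 - 9977) = 23694/(-9752) = 23694*(-1/9752) = -11847/4876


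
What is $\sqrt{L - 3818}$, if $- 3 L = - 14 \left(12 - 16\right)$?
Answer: $\frac{i \sqrt{34530}}{3} \approx 61.941 i$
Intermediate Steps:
$L = - \frac{56}{3}$ ($L = - \frac{\left(-14\right) \left(12 - 16\right)}{3} = - \frac{\left(-14\right) \left(-4\right)}{3} = \left(- \frac{1}{3}\right) 56 = - \frac{56}{3} \approx -18.667$)
$\sqrt{L - 3818} = \sqrt{- \frac{56}{3} - 3818} = \sqrt{- \frac{11510}{3}} = \frac{i \sqrt{34530}}{3}$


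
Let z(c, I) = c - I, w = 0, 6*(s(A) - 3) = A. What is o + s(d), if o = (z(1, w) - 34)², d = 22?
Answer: 3287/3 ≈ 1095.7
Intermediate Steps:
s(A) = 3 + A/6
o = 1089 (o = ((1 - 1*0) - 34)² = ((1 + 0) - 34)² = (1 - 34)² = (-33)² = 1089)
o + s(d) = 1089 + (3 + (⅙)*22) = 1089 + (3 + 11/3) = 1089 + 20/3 = 3287/3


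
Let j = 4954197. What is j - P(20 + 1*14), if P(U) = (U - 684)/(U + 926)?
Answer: 475602977/96 ≈ 4.9542e+6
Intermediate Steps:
P(U) = (-684 + U)/(926 + U)
j - P(20 + 1*14) = 4954197 - (-684 + (20 + 1*14))/(926 + (20 + 1*14)) = 4954197 - (-684 + (20 + 14))/(926 + (20 + 14)) = 4954197 - (-684 + 34)/(926 + 34) = 4954197 - (-650)/960 = 4954197 - 1*(-65/96) = 4954197 + 65/96 = 475602977/96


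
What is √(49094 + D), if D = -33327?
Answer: √15767 ≈ 125.57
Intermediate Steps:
√(49094 + D) = √(49094 - 33327) = √15767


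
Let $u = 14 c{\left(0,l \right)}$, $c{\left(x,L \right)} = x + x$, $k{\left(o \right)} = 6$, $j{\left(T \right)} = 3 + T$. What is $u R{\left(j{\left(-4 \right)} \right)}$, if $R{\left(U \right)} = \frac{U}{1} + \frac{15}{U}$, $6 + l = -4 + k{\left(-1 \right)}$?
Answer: $0$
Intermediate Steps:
$l = -4$ ($l = -6 + \left(-4 + 6\right) = -6 + 2 = -4$)
$c{\left(x,L \right)} = 2 x$
$u = 0$ ($u = 14 \cdot 2 \cdot 0 = 14 \cdot 0 = 0$)
$R{\left(U \right)} = U + \frac{15}{U}$ ($R{\left(U \right)} = U 1 + \frac{15}{U} = U + \frac{15}{U}$)
$u R{\left(j{\left(-4 \right)} \right)} = 0 \left(\left(3 - 4\right) + \frac{15}{3 - 4}\right) = 0 \left(-1 + \frac{15}{-1}\right) = 0 \left(-1 + 15 \left(-1\right)\right) = 0 \left(-1 - 15\right) = 0 \left(-16\right) = 0$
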